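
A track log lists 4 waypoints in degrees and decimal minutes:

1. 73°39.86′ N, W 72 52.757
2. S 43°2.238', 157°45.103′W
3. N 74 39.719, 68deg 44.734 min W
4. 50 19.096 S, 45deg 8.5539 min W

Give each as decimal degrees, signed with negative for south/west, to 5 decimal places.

Point 1:
  φ: 73 + 39.86/60 = 73.664333
  N → positive
  Lon: 72 + 52.757/60 = 72.879283
  W ⇒ negate
Point 2:
  Lat: 2.238′ = 0.037300°; total 43.037300
  S → negative
  Longitude: 157 + 45.103/60 = 157.751717
  W ⇒ negate
Point 3:
  Latitude: 39.719′ = 0.661983°; total 74.661983
  N → positive
  Longitude: 44.734′ = 0.745567°; total 68.745567
  W → negative
Point 4:
  Lat: 50 + 19.096/60 = 50.318267
  hemisphere S, so the sign is −
  Longitude: 45 + 8.5539/60 = 45.142565
  W ⇒ negate

1. 73.66433, -72.87928
2. -43.03730, -157.75172
3. 74.66198, -68.74557
4. -50.31827, -45.14257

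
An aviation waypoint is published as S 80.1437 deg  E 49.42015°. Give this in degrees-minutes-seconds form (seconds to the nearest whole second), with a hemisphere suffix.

80°08′37″ S, 49°25′13″ E

Lat: 0.143700° → 8.62200′; 0.62200 × 60 = 37.32″
Longitude: whole degrees 49; 25.20900′ → 25′ and 12.54″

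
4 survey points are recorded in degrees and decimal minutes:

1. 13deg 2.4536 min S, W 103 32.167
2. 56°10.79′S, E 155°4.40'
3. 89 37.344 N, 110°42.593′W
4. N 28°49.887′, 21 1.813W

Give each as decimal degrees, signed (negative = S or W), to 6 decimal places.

1. -13.040893, -103.536117
2. -56.179833, 155.073333
3. 89.622400, -110.709883
4. 28.831450, -21.030217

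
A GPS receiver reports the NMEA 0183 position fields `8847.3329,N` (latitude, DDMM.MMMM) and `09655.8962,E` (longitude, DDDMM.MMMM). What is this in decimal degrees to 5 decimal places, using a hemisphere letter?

Latitude: degrees = first 2 digits = 88, minutes = 47.3329; 88 + 47.3329/60 = 88.788882
Lon: degrees = first 3 digits = 96, minutes = 55.8962; 96 + 55.8962/60 = 96.931603

88.78888° N, 96.93160° E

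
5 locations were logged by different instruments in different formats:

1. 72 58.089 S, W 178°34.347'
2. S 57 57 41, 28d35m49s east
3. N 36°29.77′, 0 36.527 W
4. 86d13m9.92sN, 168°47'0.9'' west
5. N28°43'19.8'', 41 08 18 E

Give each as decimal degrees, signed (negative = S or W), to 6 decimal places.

1. -72.968150, -178.572450
2. -57.961389, 28.596944
3. 36.496167, -0.608783
4. 86.219422, -168.783583
5. 28.722167, 41.138333

Point 1:
  φ: 72 + 58.089/60 = 72.9681500
  S → negative
  λ: 178 + 34.347/60 = 178.5724500
  W ⇒ negate
Point 2:
  Lat: 57 + 57/60 + 41/3600 = 57.9613889
  hemisphere S, so the sign is −
  Longitude: 28 + 35/60 + 49/3600 = 28.5969444
  E ⇒ keep positive
Point 3:
  φ: 36 + 29.77/60 = 36.4961667
  N ⇒ keep positive
  Lon: 36.527′ = 0.608783°; total 0.6087833
  W ⇒ negate
Point 4:
  φ: 13′ + 9.92″ = 13.16533′; 86 + 13.16533/60 = 86.2194222
  N ⇒ keep positive
  Lon: 47′ + 0.9″ = 47.01500′; 168 + 47.01500/60 = 168.7835833
  hemisphere W, so the sign is −
Point 5:
  Latitude: 28° + 43/60 + 19.8/3600 = 28 + 0.716667 + 0.005500 = 28.7221667
  N → positive
  Longitude: 41° + 8/60 + 18/3600 = 41 + 0.133333 + 0.005000 = 41.1383333
  E ⇒ keep positive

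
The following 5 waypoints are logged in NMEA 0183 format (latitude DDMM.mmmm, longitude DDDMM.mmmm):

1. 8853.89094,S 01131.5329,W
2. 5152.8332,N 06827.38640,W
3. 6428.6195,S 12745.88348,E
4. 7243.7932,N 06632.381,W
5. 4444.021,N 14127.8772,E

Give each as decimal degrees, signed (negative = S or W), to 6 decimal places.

Point 1:
  φ: split at 2 digits → 88° and 53.89094′; 88 + 53.89094/60 = 88.8981823
  S ⇒ negate
  Lon: split at 3 digits → 011° and 31.5329′; 11 + 31.5329/60 = 11.5255483
  hemisphere W, so the sign is −
Point 2:
  φ: degrees = first 2 digits = 51, minutes = 52.8332; 51 + 52.8332/60 = 51.8805533
  N → positive
  Longitude: degrees = first 3 digits = 68, minutes = 27.3864; 68 + 27.3864/60 = 68.4564400
  W → negative
Point 3:
  φ: degrees = first 2 digits = 64, minutes = 28.6195; 64 + 28.6195/60 = 64.4769917
  S → negative
  Lon: split at 3 digits → 127° and 45.88348′; 127 + 45.88348/60 = 127.7647247
  E → positive
Point 4:
  Latitude: degrees = first 2 digits = 72, minutes = 43.7932; 72 + 43.7932/60 = 72.7298867
  N ⇒ keep positive
  Lon: degrees = first 3 digits = 66, minutes = 32.381; 66 + 32.381/60 = 66.5396833
  W ⇒ negate
Point 5:
  Latitude: degrees = first 2 digits = 44, minutes = 44.021; 44 + 44.021/60 = 44.7336833
  N ⇒ keep positive
  Longitude: degrees = first 3 digits = 141, minutes = 27.8772; 141 + 27.8772/60 = 141.4646200
  E → positive

1. -88.898182, -11.525548
2. 51.880553, -68.456440
3. -64.476992, 127.764725
4. 72.729887, -66.539683
5. 44.733683, 141.464620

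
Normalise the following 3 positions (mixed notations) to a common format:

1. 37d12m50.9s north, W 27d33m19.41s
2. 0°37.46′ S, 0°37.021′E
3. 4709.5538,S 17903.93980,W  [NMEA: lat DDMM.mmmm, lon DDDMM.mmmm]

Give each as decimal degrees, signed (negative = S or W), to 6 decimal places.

1. 37.214139, -27.555392
2. -0.624333, 0.617017
3. -47.159230, -179.065663

Point 1:
  Lat: 37° + 12/60 + 50.9/3600 = 37 + 0.200000 + 0.014139 = 37.2141389
  N → positive
  λ: 27 + 33/60 + 19.41/3600 = 27.5553917
  W ⇒ negate
Point 2:
  φ: 37.46′ = 0.624333°; total 0.6243333
  S ⇒ negate
  Longitude: 37.021′ = 0.617017°; total 0.6170167
  E → positive
Point 3:
  Lat: degrees = first 2 digits = 47, minutes = 9.5538; 47 + 9.5538/60 = 47.1592300
  S → negative
  λ: degrees = first 3 digits = 179, minutes = 3.9398; 179 + 3.9398/60 = 179.0656633
  W ⇒ negate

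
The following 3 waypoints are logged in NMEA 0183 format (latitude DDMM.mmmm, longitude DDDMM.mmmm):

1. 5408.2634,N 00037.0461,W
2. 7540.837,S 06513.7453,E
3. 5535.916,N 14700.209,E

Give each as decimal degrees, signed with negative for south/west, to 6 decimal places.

1. 54.137723, -0.617435
2. -75.680617, 65.229088
3. 55.598600, 147.003483

Point 1:
  Latitude: split at 2 digits → 54° and 8.2634′; 54 + 8.2634/60 = 54.1377233
  N → positive
  Lon: degrees = first 3 digits = 0, minutes = 37.0461; 0 + 37.0461/60 = 0.6174350
  W ⇒ negate
Point 2:
  φ: split at 2 digits → 75° and 40.837′; 75 + 40.837/60 = 75.6806167
  S → negative
  λ: split at 3 digits → 065° and 13.7453′; 65 + 13.7453/60 = 65.2290883
  E → positive
Point 3:
  φ: split at 2 digits → 55° and 35.916′; 55 + 35.916/60 = 55.5986000
  N → positive
  λ: degrees = first 3 digits = 147, minutes = 0.209; 147 + 0.209/60 = 147.0034833
  E → positive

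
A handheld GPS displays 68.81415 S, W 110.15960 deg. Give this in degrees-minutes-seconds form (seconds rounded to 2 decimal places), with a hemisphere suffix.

Latitude: 0.814150° → 48.84900′; 0.84900 × 60 = 50.9400″
Longitude: whole degrees 110; 9.57600′ → 9′ and 34.5600″

68°48′50.94″ S, 110°09′34.56″ W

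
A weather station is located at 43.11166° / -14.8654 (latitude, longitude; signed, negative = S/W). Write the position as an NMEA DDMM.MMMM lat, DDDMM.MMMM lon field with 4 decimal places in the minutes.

4306.6996,N / 01451.9240,W

Lat: 43° + 0.111660 × 60 = 43° 6.699600′
Longitude is negative → W; |value| = 14.865400
Longitude: minutes = (14.865400 − 14) × 60 = 51.924000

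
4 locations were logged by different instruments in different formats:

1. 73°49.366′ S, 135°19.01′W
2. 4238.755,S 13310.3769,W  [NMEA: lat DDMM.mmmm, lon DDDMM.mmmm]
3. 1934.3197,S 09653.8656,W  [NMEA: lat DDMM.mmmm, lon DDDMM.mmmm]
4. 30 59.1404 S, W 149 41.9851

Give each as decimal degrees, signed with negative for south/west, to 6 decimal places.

Point 1:
  φ: 73 + 49.366/60 = 73.8227667
  hemisphere S, so the sign is −
  Lon: 19.01′ = 0.316833°; total 135.3168333
  W → negative
Point 2:
  Latitude: split at 2 digits → 42° and 38.755′; 42 + 38.755/60 = 42.6459167
  S ⇒ negate
  λ: degrees = first 3 digits = 133, minutes = 10.3769; 133 + 10.3769/60 = 133.1729483
  hemisphere W, so the sign is −
Point 3:
  Lat: degrees = first 2 digits = 19, minutes = 34.3197; 19 + 34.3197/60 = 19.5719950
  hemisphere S, so the sign is −
  Longitude: split at 3 digits → 096° and 53.8656′; 96 + 53.8656/60 = 96.8977600
  hemisphere W, so the sign is −
Point 4:
  Lat: 59.1404′ = 0.985673°; total 30.9856733
  hemisphere S, so the sign is −
  λ: 41.9851′ = 0.699752°; total 149.6997517
  W → negative

1. -73.822767, -135.316833
2. -42.645917, -133.172948
3. -19.571995, -96.897760
4. -30.985673, -149.699752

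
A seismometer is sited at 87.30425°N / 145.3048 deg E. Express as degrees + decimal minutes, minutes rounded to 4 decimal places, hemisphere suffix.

φ: 87° + 0.304250 × 60 = 87° 18.255000′
Longitude: minutes = (145.304800 − 145) × 60 = 18.288000

87° 18.2550′ N, 145° 18.2880′ E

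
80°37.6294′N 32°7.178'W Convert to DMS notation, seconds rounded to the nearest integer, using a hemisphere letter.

Lat: 37.62940′ → 37′ and 0.62940 × 60 = 37.76″
Lon: fractional minutes 0.17800 × 60 = 10.68″

80°37′38″ N, 32°07′11″ W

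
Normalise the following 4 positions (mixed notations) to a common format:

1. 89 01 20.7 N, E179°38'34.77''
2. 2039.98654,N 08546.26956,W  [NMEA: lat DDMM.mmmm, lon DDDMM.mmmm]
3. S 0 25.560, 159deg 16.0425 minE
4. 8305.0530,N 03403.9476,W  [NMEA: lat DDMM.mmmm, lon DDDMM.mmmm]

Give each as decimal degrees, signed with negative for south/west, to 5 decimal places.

1. 89.02242, 179.64299
2. 20.66644, -85.77116
3. -0.42600, 159.26738
4. 83.08422, -34.06579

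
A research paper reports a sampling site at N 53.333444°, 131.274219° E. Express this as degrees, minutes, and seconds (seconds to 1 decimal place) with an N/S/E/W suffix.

53°20′0.4″ N, 131°16′27.2″ E

φ: whole degrees 53; 20.00664′ → 20′ and 0.398″
λ: 0.274219° → 16.45314′; 0.45314 × 60 = 27.188″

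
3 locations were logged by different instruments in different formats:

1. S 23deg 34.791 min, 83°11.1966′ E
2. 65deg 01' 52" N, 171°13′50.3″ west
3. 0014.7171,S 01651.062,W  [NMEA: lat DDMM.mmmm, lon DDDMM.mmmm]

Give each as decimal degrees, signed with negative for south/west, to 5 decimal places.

1. -23.57985, 83.18661
2. 65.03111, -171.23064
3. -0.24529, -16.85103

Point 1:
  φ: 23 + 34.791/60 = 23.579850
  hemisphere S, so the sign is −
  Lon: 83 + 11.1966/60 = 83.186610
  E ⇒ keep positive
Point 2:
  Lat: 65 + 1/60 + 52/3600 = 65.031111
  N → positive
  Lon: 171° + 13/60 + 50.3/3600 = 171 + 0.216667 + 0.013972 = 171.230639
  W → negative
Point 3:
  Lat: split at 2 digits → 00° and 14.7171′; 0 + 14.7171/60 = 0.245285
  S ⇒ negate
  Longitude: split at 3 digits → 016° and 51.062′; 16 + 51.062/60 = 16.851033
  W ⇒ negate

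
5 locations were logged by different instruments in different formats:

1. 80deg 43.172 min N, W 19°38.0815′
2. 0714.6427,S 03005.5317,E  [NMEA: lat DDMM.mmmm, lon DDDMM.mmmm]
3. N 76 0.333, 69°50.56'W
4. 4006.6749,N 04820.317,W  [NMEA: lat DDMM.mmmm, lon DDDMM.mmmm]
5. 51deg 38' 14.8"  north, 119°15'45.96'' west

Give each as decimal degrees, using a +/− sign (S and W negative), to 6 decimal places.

1. 80.719533, -19.634692
2. -7.244045, 30.092195
3. 76.005550, -69.842667
4. 40.111248, -48.338617
5. 51.637444, -119.262767

Point 1:
  φ: 43.172′ = 0.719533°; total 80.7195333
  N → positive
  λ: 19 + 38.0815/60 = 19.6346917
  W ⇒ negate
Point 2:
  φ: degrees = first 2 digits = 7, minutes = 14.6427; 7 + 14.6427/60 = 7.2440450
  S ⇒ negate
  Lon: split at 3 digits → 030° and 5.5317′; 30 + 5.5317/60 = 30.0921950
  E ⇒ keep positive
Point 3:
  φ: 0.333′ = 0.005550°; total 76.0055500
  N → positive
  λ: 50.56′ = 0.842667°; total 69.8426667
  W → negative
Point 4:
  Lat: degrees = first 2 digits = 40, minutes = 6.6749; 40 + 6.6749/60 = 40.1112483
  N ⇒ keep positive
  λ: degrees = first 3 digits = 48, minutes = 20.317; 48 + 20.317/60 = 48.3386167
  hemisphere W, so the sign is −
Point 5:
  Latitude: 38′ + 14.8″ = 38.24667′; 51 + 38.24667/60 = 51.6374444
  N → positive
  Lon: 15′ + 45.96″ = 15.76600′; 119 + 15.76600/60 = 119.2627667
  W → negative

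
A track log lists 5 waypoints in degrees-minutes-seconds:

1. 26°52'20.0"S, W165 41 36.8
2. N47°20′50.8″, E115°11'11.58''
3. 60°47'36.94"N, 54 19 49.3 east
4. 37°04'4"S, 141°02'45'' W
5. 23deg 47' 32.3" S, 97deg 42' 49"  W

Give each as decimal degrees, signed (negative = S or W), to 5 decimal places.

1. -26.87222, -165.69356
2. 47.34744, 115.18655
3. 60.79359, 54.33036
4. -37.06778, -141.04583
5. -23.79231, -97.71361

Point 1:
  Lat: 26 + 52/60 + 20/3600 = 26.872222
  S → negative
  Longitude: 165 + 41/60 + 36.8/3600 = 165.693556
  hemisphere W, so the sign is −
Point 2:
  Latitude: 20′ + 50.8″ = 20.84667′; 47 + 20.84667/60 = 47.347444
  N → positive
  Longitude: 115 + 11/60 + 11.58/3600 = 115.186550
  E ⇒ keep positive
Point 3:
  Latitude: 60° + 47/60 + 36.94/3600 = 60 + 0.783333 + 0.010261 = 60.793594
  N → positive
  Lon: 54° + 19/60 + 49.3/3600 = 54 + 0.316667 + 0.013694 = 54.330361
  E → positive
Point 4:
  Lat: 37 + 4/60 + 4/3600 = 37.067778
  S ⇒ negate
  Lon: 141 + 2/60 + 45/3600 = 141.045833
  W → negative
Point 5:
  Latitude: 47′ + 32.3″ = 47.53833′; 23 + 47.53833/60 = 23.792306
  S → negative
  λ: 97 + 42/60 + 49/3600 = 97.713611
  W ⇒ negate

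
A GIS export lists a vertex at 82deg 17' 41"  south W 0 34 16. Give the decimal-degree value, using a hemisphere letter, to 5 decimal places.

Latitude: 17′ + 41″ = 17.68333′; 82 + 17.68333/60 = 82.294722
Longitude: 0° + 34/60 + 16/3600 = 0 + 0.566667 + 0.004444 = 0.571111

82.29472° S, 0.57111° W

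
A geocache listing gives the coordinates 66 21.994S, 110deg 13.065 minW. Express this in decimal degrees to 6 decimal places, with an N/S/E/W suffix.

66.366567° S, 110.217750° W

φ: 21.994′ = 0.366567°; total 66.3665667
Lon: 13.065′ = 0.217750°; total 110.2177500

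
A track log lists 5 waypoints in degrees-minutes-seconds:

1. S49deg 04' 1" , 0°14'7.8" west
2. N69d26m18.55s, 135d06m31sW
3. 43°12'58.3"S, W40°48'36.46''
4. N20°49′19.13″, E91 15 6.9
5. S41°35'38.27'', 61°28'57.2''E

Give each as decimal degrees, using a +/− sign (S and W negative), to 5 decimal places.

Point 1:
  φ: 49° + 4/60 + 1/3600 = 49 + 0.066667 + 0.000278 = 49.066944
  S → negative
  Longitude: 0° + 14/60 + 7.8/3600 = 0 + 0.233333 + 0.002167 = 0.235500
  W ⇒ negate
Point 2:
  φ: 69° + 26/60 + 18.55/3600 = 69 + 0.433333 + 0.005153 = 69.438486
  N → positive
  Lon: 135° + 6/60 + 31/3600 = 135 + 0.100000 + 0.008611 = 135.108611
  W → negative
Point 3:
  φ: 43 + 12/60 + 58.3/3600 = 43.216194
  S → negative
  Longitude: 40° + 48/60 + 36.46/3600 = 40 + 0.800000 + 0.010128 = 40.810128
  W ⇒ negate
Point 4:
  φ: 20° + 49/60 + 19.13/3600 = 20 + 0.816667 + 0.005314 = 20.821981
  N → positive
  Lon: 91 + 15/60 + 6.9/3600 = 91.251917
  E ⇒ keep positive
Point 5:
  φ: 41 + 35/60 + 38.27/3600 = 41.593964
  hemisphere S, so the sign is −
  λ: 61° + 28/60 + 57.2/3600 = 61 + 0.466667 + 0.015889 = 61.482556
  E → positive

1. -49.06694, -0.23550
2. 69.43849, -135.10861
3. -43.21619, -40.81013
4. 20.82198, 91.25192
5. -41.59396, 61.48256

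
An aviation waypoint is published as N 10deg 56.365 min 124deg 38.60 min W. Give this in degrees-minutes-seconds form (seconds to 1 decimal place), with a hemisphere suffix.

φ: fractional minutes 0.36500 × 60 = 21.900″
λ: 38.60000′ → 38′ and 0.60000 × 60 = 36.000″

10°56′21.9″ N, 124°38′36.0″ W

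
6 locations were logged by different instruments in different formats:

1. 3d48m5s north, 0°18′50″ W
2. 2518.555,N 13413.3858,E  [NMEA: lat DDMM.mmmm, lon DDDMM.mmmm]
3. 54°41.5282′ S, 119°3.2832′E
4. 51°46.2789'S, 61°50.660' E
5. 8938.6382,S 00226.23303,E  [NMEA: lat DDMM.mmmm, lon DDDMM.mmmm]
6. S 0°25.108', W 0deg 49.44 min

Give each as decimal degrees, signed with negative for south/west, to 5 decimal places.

1. 3.80139, -0.31389
2. 25.30925, 134.22310
3. -54.69214, 119.05472
4. -51.77132, 61.84433
5. -89.64397, 2.43722
6. -0.41847, -0.82400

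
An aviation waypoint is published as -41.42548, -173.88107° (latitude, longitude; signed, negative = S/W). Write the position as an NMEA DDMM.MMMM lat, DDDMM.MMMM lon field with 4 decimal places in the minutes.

4125.5288,S / 17352.8642,W

Latitude is negative → S; |value| = 41.425480
Latitude: fractional part 0.425480 → 25.528800 minutes
Longitude is negative → W; |value| = 173.881070
Longitude: 173° + 0.881070 × 60 = 173° 52.864200′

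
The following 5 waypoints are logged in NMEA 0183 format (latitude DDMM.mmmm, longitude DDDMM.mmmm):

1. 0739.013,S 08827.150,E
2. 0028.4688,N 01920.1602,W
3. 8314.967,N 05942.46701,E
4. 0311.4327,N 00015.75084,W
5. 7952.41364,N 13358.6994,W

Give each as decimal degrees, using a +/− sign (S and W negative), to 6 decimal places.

Point 1:
  Latitude: degrees = first 2 digits = 7, minutes = 39.013; 7 + 39.013/60 = 7.6502167
  S ⇒ negate
  λ: split at 3 digits → 088° and 27.15′; 88 + 27.15/60 = 88.4525000
  E ⇒ keep positive
Point 2:
  Lat: split at 2 digits → 00° and 28.4688′; 0 + 28.4688/60 = 0.4744800
  N ⇒ keep positive
  Longitude: split at 3 digits → 019° and 20.1602′; 19 + 20.1602/60 = 19.3360033
  W → negative
Point 3:
  φ: split at 2 digits → 83° and 14.967′; 83 + 14.967/60 = 83.2494500
  N ⇒ keep positive
  λ: split at 3 digits → 059° and 42.46701′; 59 + 42.46701/60 = 59.7077835
  E → positive
Point 4:
  Latitude: split at 2 digits → 03° and 11.4327′; 3 + 11.4327/60 = 3.1905450
  N ⇒ keep positive
  Lon: split at 3 digits → 000° and 15.75084′; 0 + 15.75084/60 = 0.2625140
  hemisphere W, so the sign is −
Point 5:
  Lat: degrees = first 2 digits = 79, minutes = 52.41364; 79 + 52.41364/60 = 79.8735607
  N → positive
  Longitude: split at 3 digits → 133° and 58.6994′; 133 + 58.6994/60 = 133.9783233
  W ⇒ negate

1. -7.650217, 88.452500
2. 0.474480, -19.336003
3. 83.249450, 59.707784
4. 3.190545, -0.262514
5. 79.873561, -133.978323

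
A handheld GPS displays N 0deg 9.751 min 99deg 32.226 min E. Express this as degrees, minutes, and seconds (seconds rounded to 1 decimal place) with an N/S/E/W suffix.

0°09′45.1″ N, 99°32′13.6″ E

Lat: fractional minutes 0.75100 × 60 = 45.060″
λ: fractional minutes 0.22600 × 60 = 13.560″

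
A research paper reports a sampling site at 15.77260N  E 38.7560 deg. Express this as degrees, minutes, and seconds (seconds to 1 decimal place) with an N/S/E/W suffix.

15°46′21.4″ N, 38°45′21.6″ E

Latitude: 0.772600 × 60 = 46.35600′ → 46′, remainder × 60 = 21.360″
Lon: 0.756000 × 60 = 45.36000′ → 45′, remainder × 60 = 21.600″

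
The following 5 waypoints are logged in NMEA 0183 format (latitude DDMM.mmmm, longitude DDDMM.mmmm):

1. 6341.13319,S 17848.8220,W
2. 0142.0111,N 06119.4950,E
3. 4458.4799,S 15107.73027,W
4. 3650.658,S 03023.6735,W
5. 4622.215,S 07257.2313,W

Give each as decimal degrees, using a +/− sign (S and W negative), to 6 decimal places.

Point 1:
  Latitude: split at 2 digits → 63° and 41.13319′; 63 + 41.13319/60 = 63.6855532
  S → negative
  Lon: degrees = first 3 digits = 178, minutes = 48.822; 178 + 48.822/60 = 178.8137000
  W ⇒ negate
Point 2:
  Lat: degrees = first 2 digits = 1, minutes = 42.0111; 1 + 42.0111/60 = 1.7001850
  N → positive
  λ: split at 3 digits → 061° and 19.495′; 61 + 19.495/60 = 61.3249167
  E → positive
Point 3:
  φ: degrees = first 2 digits = 44, minutes = 58.4799; 44 + 58.4799/60 = 44.9746650
  S ⇒ negate
  λ: degrees = first 3 digits = 151, minutes = 7.73027; 151 + 7.73027/60 = 151.1288378
  W ⇒ negate
Point 4:
  Lat: split at 2 digits → 36° and 50.658′; 36 + 50.658/60 = 36.8443000
  S ⇒ negate
  λ: degrees = first 3 digits = 30, minutes = 23.6735; 30 + 23.6735/60 = 30.3945583
  W → negative
Point 5:
  Lat: split at 2 digits → 46° and 22.215′; 46 + 22.215/60 = 46.3702500
  S → negative
  Longitude: split at 3 digits → 072° and 57.2313′; 72 + 57.2313/60 = 72.9538550
  W → negative

1. -63.685553, -178.813700
2. 1.700185, 61.324917
3. -44.974665, -151.128838
4. -36.844300, -30.394558
5. -46.370250, -72.953855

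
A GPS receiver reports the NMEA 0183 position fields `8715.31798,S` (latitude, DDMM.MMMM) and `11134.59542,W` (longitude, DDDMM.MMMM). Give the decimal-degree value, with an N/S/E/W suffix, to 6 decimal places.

87.255300° S, 111.576590° W

Latitude: split at 2 digits → 87° and 15.31798′; 87 + 15.31798/60 = 87.2552997
Lon: degrees = first 3 digits = 111, minutes = 34.59542; 111 + 34.59542/60 = 111.5765903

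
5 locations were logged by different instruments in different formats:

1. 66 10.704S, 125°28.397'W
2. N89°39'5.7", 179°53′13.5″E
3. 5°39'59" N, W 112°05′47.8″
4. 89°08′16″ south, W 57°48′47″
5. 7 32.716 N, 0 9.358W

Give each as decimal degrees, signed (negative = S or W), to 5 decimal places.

1. -66.17840, -125.47328
2. 89.65158, 179.88708
3. 5.66639, -112.09661
4. -89.13778, -57.81306
5. 7.54527, -0.15597

Point 1:
  φ: 66 + 10.704/60 = 66.178400
  S → negative
  Lon: 28.397′ = 0.473283°; total 125.473283
  hemisphere W, so the sign is −
Point 2:
  Latitude: 89° + 39/60 + 5.7/3600 = 89 + 0.650000 + 0.001583 = 89.651583
  N ⇒ keep positive
  Longitude: 179 + 53/60 + 13.5/3600 = 179.887083
  E → positive
Point 3:
  Latitude: 39′ + 59″ = 39.98333′; 5 + 39.98333/60 = 5.666389
  N → positive
  Longitude: 112° + 5/60 + 47.8/3600 = 112 + 0.083333 + 0.013278 = 112.096611
  W → negative
Point 4:
  Latitude: 89 + 8/60 + 16/3600 = 89.137778
  S ⇒ negate
  Lon: 57° + 48/60 + 47/3600 = 57 + 0.800000 + 0.013056 = 57.813056
  W ⇒ negate
Point 5:
  φ: 32.716′ = 0.545267°; total 7.545267
  N ⇒ keep positive
  Longitude: 0 + 9.358/60 = 0.155967
  W ⇒ negate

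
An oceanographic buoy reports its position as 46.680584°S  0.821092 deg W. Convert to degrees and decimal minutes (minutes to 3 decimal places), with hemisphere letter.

φ: 46° + 0.680584 × 60 = 46° 40.83504′
Lon: 0° + 0.821092 × 60 = 0° 49.26552′

46° 40.835′ S, 0° 49.266′ W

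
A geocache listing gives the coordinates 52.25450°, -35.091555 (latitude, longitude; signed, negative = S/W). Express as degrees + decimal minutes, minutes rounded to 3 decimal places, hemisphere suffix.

Lat: fractional part 0.254500 → 15.27000 minutes
Longitude is negative → W; |value| = 35.091555
λ: 35° + 0.091555 × 60 = 35° 5.49330′

52° 15.270′ N, 35° 5.493′ W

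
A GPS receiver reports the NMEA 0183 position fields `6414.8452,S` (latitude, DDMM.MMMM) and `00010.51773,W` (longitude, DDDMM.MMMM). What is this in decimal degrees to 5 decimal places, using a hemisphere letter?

64.24742° S, 0.17530° W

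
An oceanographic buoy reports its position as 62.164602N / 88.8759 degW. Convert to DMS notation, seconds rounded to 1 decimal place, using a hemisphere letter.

Lat: 0.164602° → 9.87612′; 0.87612 × 60 = 52.567″
Longitude: whole degrees 88; 52.55400′ → 52′ and 33.240″

62°09′52.6″ N, 88°52′33.2″ W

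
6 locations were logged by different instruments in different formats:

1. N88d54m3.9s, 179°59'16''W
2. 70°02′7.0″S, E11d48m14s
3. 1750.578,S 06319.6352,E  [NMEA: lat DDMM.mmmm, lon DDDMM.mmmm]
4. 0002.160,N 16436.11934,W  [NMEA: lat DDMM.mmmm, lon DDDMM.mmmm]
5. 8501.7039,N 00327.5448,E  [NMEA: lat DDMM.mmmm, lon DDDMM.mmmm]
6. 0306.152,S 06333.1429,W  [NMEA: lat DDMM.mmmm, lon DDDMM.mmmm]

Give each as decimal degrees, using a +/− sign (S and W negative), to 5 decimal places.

1. 88.90108, -179.98778
2. -70.03528, 11.80389
3. -17.84297, 63.32725
4. 0.03600, -164.60199
5. 85.02840, 3.45908
6. -3.10253, -63.55238

Point 1:
  Latitude: 88° + 54/60 + 3.9/3600 = 88 + 0.900000 + 0.001083 = 88.901083
  N → positive
  Lon: 179 + 59/60 + 16/3600 = 179.987778
  W → negative
Point 2:
  Lat: 70° + 2/60 + 7/3600 = 70 + 0.033333 + 0.001944 = 70.035278
  S → negative
  Lon: 48′ + 14″ = 48.23333′; 11 + 48.23333/60 = 11.803889
  E → positive
Point 3:
  φ: split at 2 digits → 17° and 50.578′; 17 + 50.578/60 = 17.842967
  S → negative
  Longitude: degrees = first 3 digits = 63, minutes = 19.6352; 63 + 19.6352/60 = 63.327253
  E ⇒ keep positive
Point 4:
  Lat: degrees = first 2 digits = 0, minutes = 2.16; 0 + 2.16/60 = 0.036000
  N → positive
  λ: degrees = first 3 digits = 164, minutes = 36.11934; 164 + 36.11934/60 = 164.601989
  W → negative
Point 5:
  Latitude: split at 2 digits → 85° and 1.7039′; 85 + 1.7039/60 = 85.028398
  N → positive
  Lon: split at 3 digits → 003° and 27.5448′; 3 + 27.5448/60 = 3.459080
  E ⇒ keep positive
Point 6:
  Latitude: degrees = first 2 digits = 3, minutes = 6.152; 3 + 6.152/60 = 3.102533
  S → negative
  Longitude: degrees = first 3 digits = 63, minutes = 33.1429; 63 + 33.1429/60 = 63.552382
  W ⇒ negate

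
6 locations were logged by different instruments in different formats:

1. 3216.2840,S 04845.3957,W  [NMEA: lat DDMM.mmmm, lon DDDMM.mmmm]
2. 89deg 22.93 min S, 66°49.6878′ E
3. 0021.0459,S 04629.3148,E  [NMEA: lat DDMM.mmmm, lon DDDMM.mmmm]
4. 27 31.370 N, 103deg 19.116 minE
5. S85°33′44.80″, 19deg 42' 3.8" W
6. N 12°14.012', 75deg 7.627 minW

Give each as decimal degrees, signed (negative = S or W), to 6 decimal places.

Point 1:
  Lat: degrees = first 2 digits = 32, minutes = 16.284; 32 + 16.284/60 = 32.2714000
  hemisphere S, so the sign is −
  Longitude: split at 3 digits → 048° and 45.3957′; 48 + 45.3957/60 = 48.7565950
  hemisphere W, so the sign is −
Point 2:
  φ: 89 + 22.93/60 = 89.3821667
  S → negative
  Longitude: 66 + 49.6878/60 = 66.8281300
  E ⇒ keep positive
Point 3:
  Lat: split at 2 digits → 00° and 21.0459′; 0 + 21.0459/60 = 0.3507650
  S ⇒ negate
  Longitude: degrees = first 3 digits = 46, minutes = 29.3148; 46 + 29.3148/60 = 46.4885800
  E → positive
Point 4:
  Lat: 27 + 31.37/60 = 27.5228333
  N ⇒ keep positive
  Lon: 103 + 19.116/60 = 103.3186000
  E ⇒ keep positive
Point 5:
  φ: 85 + 33/60 + 44.8/3600 = 85.5624444
  S → negative
  Longitude: 19° + 42/60 + 3.8/3600 = 19 + 0.700000 + 0.001056 = 19.7010556
  W → negative
Point 6:
  Lat: 12 + 14.012/60 = 12.2335333
  N → positive
  Lon: 75 + 7.627/60 = 75.1271167
  hemisphere W, so the sign is −

1. -32.271400, -48.756595
2. -89.382167, 66.828130
3. -0.350765, 46.488580
4. 27.522833, 103.318600
5. -85.562444, -19.701056
6. 12.233533, -75.127117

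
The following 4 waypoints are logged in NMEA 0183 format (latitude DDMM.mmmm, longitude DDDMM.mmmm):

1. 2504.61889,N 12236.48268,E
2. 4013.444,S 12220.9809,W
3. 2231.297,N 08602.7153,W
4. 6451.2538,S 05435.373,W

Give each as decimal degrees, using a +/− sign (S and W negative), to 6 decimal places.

Point 1:
  Latitude: degrees = first 2 digits = 25, minutes = 4.61889; 25 + 4.61889/60 = 25.0769815
  N → positive
  Longitude: degrees = first 3 digits = 122, minutes = 36.48268; 122 + 36.48268/60 = 122.6080447
  E → positive
Point 2:
  Latitude: degrees = first 2 digits = 40, minutes = 13.444; 40 + 13.444/60 = 40.2240667
  hemisphere S, so the sign is −
  Longitude: split at 3 digits → 122° and 20.9809′; 122 + 20.9809/60 = 122.3496817
  W → negative
Point 3:
  Lat: split at 2 digits → 22° and 31.297′; 22 + 31.297/60 = 22.5216167
  N ⇒ keep positive
  λ: degrees = first 3 digits = 86, minutes = 2.7153; 86 + 2.7153/60 = 86.0452550
  W → negative
Point 4:
  Lat: split at 2 digits → 64° and 51.2538′; 64 + 51.2538/60 = 64.8542300
  S ⇒ negate
  Longitude: split at 3 digits → 054° and 35.373′; 54 + 35.373/60 = 54.5895500
  hemisphere W, so the sign is −

1. 25.076982, 122.608045
2. -40.224067, -122.349682
3. 22.521617, -86.045255
4. -64.854230, -54.589550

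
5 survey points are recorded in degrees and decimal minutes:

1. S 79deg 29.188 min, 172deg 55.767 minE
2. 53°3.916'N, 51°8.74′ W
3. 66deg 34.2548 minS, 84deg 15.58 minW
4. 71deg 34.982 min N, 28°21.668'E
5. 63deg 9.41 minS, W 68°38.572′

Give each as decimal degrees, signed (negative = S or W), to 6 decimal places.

1. -79.486467, 172.929450
2. 53.065267, -51.145667
3. -66.570913, -84.259667
4. 71.583033, 28.361133
5. -63.156833, -68.642867

Point 1:
  Lat: 29.188′ = 0.486467°; total 79.4864667
  hemisphere S, so the sign is −
  λ: 55.767′ = 0.929450°; total 172.9294500
  E → positive
Point 2:
  φ: 3.916′ = 0.065267°; total 53.0652667
  N → positive
  Longitude: 8.74′ = 0.145667°; total 51.1456667
  W → negative
Point 3:
  Lat: 66 + 34.2548/60 = 66.5709133
  S ⇒ negate
  λ: 84 + 15.58/60 = 84.2596667
  W ⇒ negate
Point 4:
  Lat: 71 + 34.982/60 = 71.5830333
  N ⇒ keep positive
  Longitude: 21.668′ = 0.361133°; total 28.3611333
  E → positive
Point 5:
  Lat: 9.41′ = 0.156833°; total 63.1568333
  S ⇒ negate
  Longitude: 68 + 38.572/60 = 68.6428667
  W ⇒ negate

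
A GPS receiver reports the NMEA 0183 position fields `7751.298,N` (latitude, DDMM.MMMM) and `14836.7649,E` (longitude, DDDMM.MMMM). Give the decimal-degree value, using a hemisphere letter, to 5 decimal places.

77.85497° N, 148.61275° E

Lat: split at 2 digits → 77° and 51.298′; 77 + 51.298/60 = 77.854967
λ: split at 3 digits → 148° and 36.7649′; 148 + 36.7649/60 = 148.612748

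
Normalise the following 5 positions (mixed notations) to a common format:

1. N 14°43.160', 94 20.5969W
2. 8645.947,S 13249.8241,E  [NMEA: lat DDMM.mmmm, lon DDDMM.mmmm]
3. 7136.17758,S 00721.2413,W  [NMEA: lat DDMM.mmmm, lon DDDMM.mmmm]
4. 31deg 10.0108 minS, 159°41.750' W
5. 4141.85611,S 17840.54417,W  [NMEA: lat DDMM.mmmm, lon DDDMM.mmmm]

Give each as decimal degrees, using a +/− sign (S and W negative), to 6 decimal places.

1. 14.719333, -94.343282
2. -86.765783, 132.830402
3. -71.602960, -7.354022
4. -31.166847, -159.695833
5. -41.697602, -178.675736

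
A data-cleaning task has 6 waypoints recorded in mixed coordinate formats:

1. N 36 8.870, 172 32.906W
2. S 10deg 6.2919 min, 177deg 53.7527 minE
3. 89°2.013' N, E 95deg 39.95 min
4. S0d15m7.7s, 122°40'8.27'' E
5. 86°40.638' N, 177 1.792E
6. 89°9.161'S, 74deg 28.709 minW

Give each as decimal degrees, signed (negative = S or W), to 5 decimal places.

1. 36.14783, -172.54843
2. -10.10487, 177.89588
3. 89.03355, 95.66583
4. -0.25214, 122.66896
5. 86.67730, 177.02987
6. -89.15268, -74.47848

Point 1:
  φ: 36 + 8.87/60 = 36.147833
  N → positive
  Longitude: 32.906′ = 0.548433°; total 172.548433
  W → negative
Point 2:
  Lat: 6.2919′ = 0.104865°; total 10.104865
  S ⇒ negate
  Longitude: 177 + 53.7527/60 = 177.895878
  E → positive
Point 3:
  Lat: 89 + 2.013/60 = 89.033550
  N → positive
  Longitude: 95 + 39.95/60 = 95.665833
  E ⇒ keep positive
Point 4:
  φ: 0° + 15/60 + 7.7/3600 = 0 + 0.250000 + 0.002139 = 0.252139
  S ⇒ negate
  λ: 122 + 40/60 + 8.27/3600 = 122.668964
  E ⇒ keep positive
Point 5:
  Latitude: 40.638′ = 0.677300°; total 86.677300
  N → positive
  Longitude: 177 + 1.792/60 = 177.029867
  E ⇒ keep positive
Point 6:
  φ: 9.161′ = 0.152683°; total 89.152683
  S → negative
  Lon: 74 + 28.709/60 = 74.478483
  hemisphere W, so the sign is −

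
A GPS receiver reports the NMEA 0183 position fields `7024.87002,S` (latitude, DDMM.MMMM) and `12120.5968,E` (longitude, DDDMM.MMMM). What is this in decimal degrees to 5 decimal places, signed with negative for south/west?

-70.41450, 121.34328

Latitude: split at 2 digits → 70° and 24.87002′; 70 + 24.87002/60 = 70.414500
hemisphere S, so the sign is −
Lon: degrees = first 3 digits = 121, minutes = 20.5968; 121 + 20.5968/60 = 121.343280
E → positive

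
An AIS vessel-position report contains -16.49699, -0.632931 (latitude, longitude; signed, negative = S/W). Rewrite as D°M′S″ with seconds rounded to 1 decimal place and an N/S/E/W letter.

16°29′49.2″ S, 0°37′58.6″ W

Latitude is negative → S; |value| = 16.496990
φ: whole degrees 16; 29.81940′ → 29′ and 49.164″
Longitude is negative → W; |value| = 0.632931
Longitude: 0.632931 × 60 = 37.97586′ → 37′, remainder × 60 = 58.552″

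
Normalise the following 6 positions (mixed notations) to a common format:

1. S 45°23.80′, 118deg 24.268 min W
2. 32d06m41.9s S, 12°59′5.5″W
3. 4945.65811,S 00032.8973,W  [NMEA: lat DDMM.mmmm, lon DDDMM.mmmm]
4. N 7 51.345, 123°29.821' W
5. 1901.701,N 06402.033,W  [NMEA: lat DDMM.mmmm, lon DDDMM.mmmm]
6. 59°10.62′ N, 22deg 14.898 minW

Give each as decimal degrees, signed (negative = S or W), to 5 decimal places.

Point 1:
  Latitude: 23.8′ = 0.396667°; total 45.396667
  S ⇒ negate
  λ: 24.268′ = 0.404467°; total 118.404467
  W ⇒ negate
Point 2:
  Lat: 32° + 6/60 + 41.9/3600 = 32 + 0.100000 + 0.011639 = 32.111639
  S → negative
  λ: 59′ + 5.5″ = 59.09167′; 12 + 59.09167/60 = 12.984861
  W → negative
Point 3:
  Lat: degrees = first 2 digits = 49, minutes = 45.65811; 49 + 45.65811/60 = 49.760969
  hemisphere S, so the sign is −
  λ: degrees = first 3 digits = 0, minutes = 32.8973; 0 + 32.8973/60 = 0.548288
  hemisphere W, so the sign is −
Point 4:
  φ: 7 + 51.345/60 = 7.855750
  N ⇒ keep positive
  Lon: 123 + 29.821/60 = 123.497017
  hemisphere W, so the sign is −
Point 5:
  φ: degrees = first 2 digits = 19, minutes = 1.701; 19 + 1.701/60 = 19.028350
  N → positive
  Lon: split at 3 digits → 064° and 2.033′; 64 + 2.033/60 = 64.033883
  W ⇒ negate
Point 6:
  Latitude: 10.62′ = 0.177000°; total 59.177000
  N ⇒ keep positive
  Longitude: 22 + 14.898/60 = 22.248300
  W ⇒ negate

1. -45.39667, -118.40447
2. -32.11164, -12.98486
3. -49.76097, -0.54829
4. 7.85575, -123.49702
5. 19.02835, -64.03388
6. 59.17700, -22.24830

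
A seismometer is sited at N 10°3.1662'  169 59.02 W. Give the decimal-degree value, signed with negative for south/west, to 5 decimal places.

Lat: 3.1662′ = 0.052770°; total 10.052770
N ⇒ keep positive
Lon: 59.02′ = 0.983667°; total 169.983667
hemisphere W, so the sign is −

10.05277, -169.98367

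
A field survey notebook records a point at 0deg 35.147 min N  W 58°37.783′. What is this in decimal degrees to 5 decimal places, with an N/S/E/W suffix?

0.58578° N, 58.62972° W

φ: 0 + 35.147/60 = 0.585783
Lon: 37.783′ = 0.629717°; total 58.629717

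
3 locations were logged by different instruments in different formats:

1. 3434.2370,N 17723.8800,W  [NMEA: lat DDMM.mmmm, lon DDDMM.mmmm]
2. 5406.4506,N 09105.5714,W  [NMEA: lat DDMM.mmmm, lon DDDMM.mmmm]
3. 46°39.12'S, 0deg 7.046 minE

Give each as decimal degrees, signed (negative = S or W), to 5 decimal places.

1. 34.57062, -177.39800
2. 54.10751, -91.09286
3. -46.65200, 0.11743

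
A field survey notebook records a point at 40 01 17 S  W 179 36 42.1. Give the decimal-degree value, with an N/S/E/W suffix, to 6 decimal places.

40.021389° S, 179.611694° W

Lat: 40° + 1/60 + 17/3600 = 40 + 0.016667 + 0.004722 = 40.0213889
λ: 36′ + 42.1″ = 36.70167′; 179 + 36.70167/60 = 179.6116944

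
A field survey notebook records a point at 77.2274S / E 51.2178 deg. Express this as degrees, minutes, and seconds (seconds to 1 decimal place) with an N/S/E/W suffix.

77°13′38.6″ S, 51°13′4.1″ E

Latitude: 0.227400 × 60 = 13.64400′ → 13′, remainder × 60 = 38.640″
λ: 0.217800° → 13.06800′; 0.06800 × 60 = 4.080″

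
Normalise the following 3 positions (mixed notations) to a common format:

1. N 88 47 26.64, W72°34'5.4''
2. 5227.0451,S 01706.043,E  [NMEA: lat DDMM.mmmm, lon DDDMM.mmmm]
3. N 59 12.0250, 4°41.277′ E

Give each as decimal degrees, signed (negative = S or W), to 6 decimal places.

1. 88.790733, -72.568167
2. -52.450752, 17.100717
3. 59.200417, 4.687950

Point 1:
  Latitude: 88° + 47/60 + 26.64/3600 = 88 + 0.783333 + 0.007400 = 88.7907333
  N → positive
  Longitude: 72° + 34/60 + 5.4/3600 = 72 + 0.566667 + 0.001500 = 72.5681667
  W → negative
Point 2:
  φ: split at 2 digits → 52° and 27.0451′; 52 + 27.0451/60 = 52.4507517
  S ⇒ negate
  Longitude: split at 3 digits → 017° and 6.043′; 17 + 6.043/60 = 17.1007167
  E ⇒ keep positive
Point 3:
  Latitude: 59 + 12.025/60 = 59.2004167
  N → positive
  λ: 41.277′ = 0.687950°; total 4.6879500
  E → positive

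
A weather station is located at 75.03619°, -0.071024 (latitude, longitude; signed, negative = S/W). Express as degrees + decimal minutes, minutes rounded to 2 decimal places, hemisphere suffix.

φ: 75° + 0.036190 × 60 = 75° 2.1714′
Longitude is negative → W; |value| = 0.071024
Longitude: minutes = (0.071024 − 0) × 60 = 4.2614

75° 2.17′ N, 0° 4.26′ W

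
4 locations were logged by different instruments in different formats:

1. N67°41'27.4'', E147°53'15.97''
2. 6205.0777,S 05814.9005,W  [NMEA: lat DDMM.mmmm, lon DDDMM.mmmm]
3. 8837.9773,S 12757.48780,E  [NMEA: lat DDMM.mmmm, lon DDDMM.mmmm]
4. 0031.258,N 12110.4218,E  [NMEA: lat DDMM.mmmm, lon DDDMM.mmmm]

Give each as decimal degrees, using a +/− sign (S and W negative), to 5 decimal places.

1. 67.69094, 147.88777
2. -62.08463, -58.24834
3. -88.63296, 127.95813
4. 0.52097, 121.17370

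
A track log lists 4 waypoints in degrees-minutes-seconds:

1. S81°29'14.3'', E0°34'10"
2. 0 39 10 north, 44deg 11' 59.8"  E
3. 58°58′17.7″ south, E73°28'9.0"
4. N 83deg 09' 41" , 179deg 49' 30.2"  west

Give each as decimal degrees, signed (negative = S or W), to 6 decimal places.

Point 1:
  Latitude: 81 + 29/60 + 14.3/3600 = 81.4873056
  hemisphere S, so the sign is −
  Longitude: 34′ + 10″ = 34.16667′; 0 + 34.16667/60 = 0.5694444
  E ⇒ keep positive
Point 2:
  Lat: 0° + 39/60 + 10/3600 = 0 + 0.650000 + 0.002778 = 0.6527778
  N → positive
  Lon: 11′ + 59.8″ = 11.99667′; 44 + 11.99667/60 = 44.1999444
  E → positive
Point 3:
  φ: 58′ + 17.7″ = 58.29500′; 58 + 58.29500/60 = 58.9715833
  hemisphere S, so the sign is −
  λ: 28′ + 9″ = 28.15000′; 73 + 28.15000/60 = 73.4691667
  E → positive
Point 4:
  Latitude: 83° + 9/60 + 41/3600 = 83 + 0.150000 + 0.011389 = 83.1613889
  N ⇒ keep positive
  λ: 49′ + 30.2″ = 49.50333′; 179 + 49.50333/60 = 179.8250556
  W ⇒ negate

1. -81.487306, 0.569444
2. 0.652778, 44.199944
3. -58.971583, 73.469167
4. 83.161389, -179.825056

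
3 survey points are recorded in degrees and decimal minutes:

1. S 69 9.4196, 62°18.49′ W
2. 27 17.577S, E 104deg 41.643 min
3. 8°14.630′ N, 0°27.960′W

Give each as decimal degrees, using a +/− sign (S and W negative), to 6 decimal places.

1. -69.156993, -62.308167
2. -27.292950, 104.694050
3. 8.243833, -0.466000

Point 1:
  φ: 69 + 9.4196/60 = 69.1569933
  S ⇒ negate
  Longitude: 62 + 18.49/60 = 62.3081667
  hemisphere W, so the sign is −
Point 2:
  φ: 27 + 17.577/60 = 27.2929500
  S ⇒ negate
  Lon: 41.643′ = 0.694050°; total 104.6940500
  E → positive
Point 3:
  Lat: 8 + 14.63/60 = 8.2438333
  N ⇒ keep positive
  Lon: 27.96′ = 0.466000°; total 0.4660000
  hemisphere W, so the sign is −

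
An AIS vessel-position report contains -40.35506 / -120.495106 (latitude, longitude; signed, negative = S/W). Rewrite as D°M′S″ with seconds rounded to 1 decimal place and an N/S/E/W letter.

40°21′18.2″ S, 120°29′42.4″ W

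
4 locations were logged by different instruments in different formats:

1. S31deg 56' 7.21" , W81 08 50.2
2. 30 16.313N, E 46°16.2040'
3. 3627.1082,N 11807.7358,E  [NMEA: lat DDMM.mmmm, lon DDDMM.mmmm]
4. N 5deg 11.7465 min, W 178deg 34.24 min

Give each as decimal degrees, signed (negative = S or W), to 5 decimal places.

Point 1:
  Lat: 56′ + 7.21″ = 56.12017′; 31 + 56.12017/60 = 31.935336
  S ⇒ negate
  Longitude: 8′ + 50.2″ = 8.83667′; 81 + 8.83667/60 = 81.147278
  W ⇒ negate
Point 2:
  φ: 16.313′ = 0.271883°; total 30.271883
  N → positive
  λ: 16.204′ = 0.270067°; total 46.270067
  E ⇒ keep positive
Point 3:
  φ: degrees = first 2 digits = 36, minutes = 27.1082; 36 + 27.1082/60 = 36.451803
  N ⇒ keep positive
  Lon: degrees = first 3 digits = 118, minutes = 7.7358; 118 + 7.7358/60 = 118.128930
  E ⇒ keep positive
Point 4:
  φ: 11.7465′ = 0.195775°; total 5.195775
  N → positive
  λ: 178 + 34.24/60 = 178.570667
  hemisphere W, so the sign is −

1. -31.93534, -81.14728
2. 30.27188, 46.27007
3. 36.45180, 118.12893
4. 5.19578, -178.57067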